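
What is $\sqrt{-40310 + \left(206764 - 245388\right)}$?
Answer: $i \sqrt{78934} \approx 280.95 i$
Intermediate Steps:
$\sqrt{-40310 + \left(206764 - 245388\right)} = \sqrt{-40310 - 38624} = \sqrt{-78934} = i \sqrt{78934}$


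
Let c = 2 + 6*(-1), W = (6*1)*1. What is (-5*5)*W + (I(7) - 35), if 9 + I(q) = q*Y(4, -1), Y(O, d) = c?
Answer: -222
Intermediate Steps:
W = 6 (W = 6*1 = 6)
c = -4 (c = 2 - 6 = -4)
Y(O, d) = -4
I(q) = -9 - 4*q (I(q) = -9 + q*(-4) = -9 - 4*q)
(-5*5)*W + (I(7) - 35) = -5*5*6 + ((-9 - 4*7) - 35) = -25*6 + ((-9 - 28) - 35) = -150 + (-37 - 35) = -150 - 72 = -222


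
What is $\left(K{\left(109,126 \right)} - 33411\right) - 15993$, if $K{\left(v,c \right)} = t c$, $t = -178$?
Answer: $-71832$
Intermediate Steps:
$K{\left(v,c \right)} = - 178 c$
$\left(K{\left(109,126 \right)} - 33411\right) - 15993 = \left(\left(-178\right) 126 - 33411\right) - 15993 = \left(-22428 - 33411\right) - 15993 = -55839 - 15993 = -71832$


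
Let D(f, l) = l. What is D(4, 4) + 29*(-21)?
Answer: -605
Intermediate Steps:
D(4, 4) + 29*(-21) = 4 + 29*(-21) = 4 - 609 = -605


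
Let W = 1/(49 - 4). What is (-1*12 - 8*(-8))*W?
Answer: 52/45 ≈ 1.1556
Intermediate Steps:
W = 1/45 ≈ 0.022222
(-1*12 - 8*(-8))*W = (-1*12 - 8*(-8))*(1/45) = (-12 + 64)*(1/45) = 52*(1/45) = 52/45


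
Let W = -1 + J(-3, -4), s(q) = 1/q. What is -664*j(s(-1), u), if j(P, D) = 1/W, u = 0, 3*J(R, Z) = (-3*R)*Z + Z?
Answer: 1992/43 ≈ 46.326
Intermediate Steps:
J(R, Z) = Z/3 - R*Z (J(R, Z) = ((-3*R)*Z + Z)/3 = (-3*R*Z + Z)/3 = (Z - 3*R*Z)/3 = Z/3 - R*Z)
W = -43/3 (W = -1 - 4*(1/3 - 1*(-3)) = -1 - 4*(1/3 + 3) = -1 - 4*10/3 = -1 - 40/3 = -43/3 ≈ -14.333)
j(P, D) = -3/43 (j(P, D) = 1/(-43/3) = -3/43)
-664*j(s(-1), u) = -664*(-3/43) = 1992/43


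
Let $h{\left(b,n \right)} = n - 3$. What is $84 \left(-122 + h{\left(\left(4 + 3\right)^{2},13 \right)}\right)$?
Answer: $-9408$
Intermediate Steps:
$h{\left(b,n \right)} = -3 + n$ ($h{\left(b,n \right)} = n - 3 = -3 + n$)
$84 \left(-122 + h{\left(\left(4 + 3\right)^{2},13 \right)}\right) = 84 \left(-122 + \left(-3 + 13\right)\right) = 84 \left(-122 + 10\right) = 84 \left(-112\right) = -9408$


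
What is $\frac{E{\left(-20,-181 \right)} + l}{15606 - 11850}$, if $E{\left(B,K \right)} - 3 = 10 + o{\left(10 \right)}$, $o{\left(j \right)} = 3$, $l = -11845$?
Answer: $- \frac{3943}{1252} \approx -3.1494$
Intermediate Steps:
$E{\left(B,K \right)} = 16$ ($E{\left(B,K \right)} = 3 + \left(10 + 3\right) = 3 + 13 = 16$)
$\frac{E{\left(-20,-181 \right)} + l}{15606 - 11850} = \frac{16 - 11845}{15606 - 11850} = - \frac{11829}{3756} = \left(-11829\right) \frac{1}{3756} = - \frac{3943}{1252}$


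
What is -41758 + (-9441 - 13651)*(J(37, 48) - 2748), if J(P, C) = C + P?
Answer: 61452238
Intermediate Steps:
-41758 + (-9441 - 13651)*(J(37, 48) - 2748) = -41758 + (-9441 - 13651)*((48 + 37) - 2748) = -41758 - 23092*(85 - 2748) = -41758 - 23092*(-2663) = -41758 + 61493996 = 61452238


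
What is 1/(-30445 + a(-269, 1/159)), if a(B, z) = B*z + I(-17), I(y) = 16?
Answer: -159/4838480 ≈ -3.2862e-5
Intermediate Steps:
a(B, z) = 16 + B*z (a(B, z) = B*z + 16 = 16 + B*z)
1/(-30445 + a(-269, 1/159)) = 1/(-30445 + (16 - 269/159)) = 1/(-30445 + 2275/159) = 1/(-4838480/159) = -159/4838480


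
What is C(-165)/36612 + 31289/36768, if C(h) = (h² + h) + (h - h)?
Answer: 59458193/37393056 ≈ 1.5901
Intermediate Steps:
C(h) = h + h² (C(h) = (h + h²) + 0 = h + h²)
C(-165)/36612 + 31289/36768 = -165*(1 - 165)/36612 + 31289/36768 = -165*(-164)*(1/36612) + 31289*(1/36768) = 27060*(1/36612) + 31289/36768 = 2255/3051 + 31289/36768 = 59458193/37393056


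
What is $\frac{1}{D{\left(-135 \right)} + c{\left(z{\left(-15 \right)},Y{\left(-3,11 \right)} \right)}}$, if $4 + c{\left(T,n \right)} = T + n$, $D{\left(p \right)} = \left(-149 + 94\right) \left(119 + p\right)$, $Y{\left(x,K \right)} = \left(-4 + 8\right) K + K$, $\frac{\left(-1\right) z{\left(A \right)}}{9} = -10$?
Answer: $\frac{1}{1021} \approx 0.00097943$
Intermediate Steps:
$z{\left(A \right)} = 90$ ($z{\left(A \right)} = \left(-9\right) \left(-10\right) = 90$)
$Y{\left(x,K \right)} = 5 K$ ($Y{\left(x,K \right)} = 4 K + K = 5 K$)
$D{\left(p \right)} = -6545 - 55 p$ ($D{\left(p \right)} = - 55 \left(119 + p\right) = -6545 - 55 p$)
$c{\left(T,n \right)} = -4 + T + n$ ($c{\left(T,n \right)} = -4 + \left(T + n\right) = -4 + T + n$)
$\frac{1}{D{\left(-135 \right)} + c{\left(z{\left(-15 \right)},Y{\left(-3,11 \right)} \right)}} = \frac{1}{\left(-6545 - -7425\right) + \left(-4 + 90 + 5 \cdot 11\right)} = \frac{1}{\left(-6545 + 7425\right) + \left(-4 + 90 + 55\right)} = \frac{1}{880 + 141} = \frac{1}{1021}$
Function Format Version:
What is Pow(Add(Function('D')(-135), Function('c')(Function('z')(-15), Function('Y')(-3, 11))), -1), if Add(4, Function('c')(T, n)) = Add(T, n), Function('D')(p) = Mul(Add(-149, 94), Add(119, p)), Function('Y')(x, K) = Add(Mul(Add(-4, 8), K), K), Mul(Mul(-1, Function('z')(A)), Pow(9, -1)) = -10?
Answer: Rational(1, 1021) ≈ 0.00097943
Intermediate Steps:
Function('z')(A) = 90 (Function('z')(A) = Mul(-9, -10) = 90)
Function('Y')(x, K) = Mul(5, K) (Function('Y')(x, K) = Add(Mul(4, K), K) = Mul(5, K))
Function('D')(p) = Add(-6545, Mul(-55, p)) (Function('D')(p) = Mul(-55, Add(119, p)) = Add(-6545, Mul(-55, p)))
Function('c')(T, n) = Add(-4, T, n) (Function('c')(T, n) = Add(-4, Add(T, n)) = Add(-4, T, n))
Pow(Add(Function('D')(-135), Function('c')(Function('z')(-15), Function('Y')(-3, 11))), -1) = Pow(Add(Add(-6545, Mul(-55, -135)), Add(-4, 90, Mul(5, 11))), -1) = Pow(Add(Add(-6545, 7425), Add(-4, 90, 55)), -1) = Pow(Add(880, 141), -1) = Pow(1021, -1) = Rational(1, 1021)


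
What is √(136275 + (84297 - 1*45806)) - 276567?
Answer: -276567 + √174766 ≈ -2.7615e+5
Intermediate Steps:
√(136275 + (84297 - 1*45806)) - 276567 = √(136275 + (84297 - 45806)) - 276567 = √(136275 + 38491) - 276567 = √174766 - 276567 = -276567 + √174766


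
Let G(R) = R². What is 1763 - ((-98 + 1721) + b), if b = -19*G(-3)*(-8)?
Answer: -1228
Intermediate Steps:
b = 1368 (b = -19*(-3)²*(-8) = -19*9*(-8) = -171*(-8) = 1368)
1763 - ((-98 + 1721) + b) = 1763 - ((-98 + 1721) + 1368) = 1763 - (1623 + 1368) = 1763 - 1*2991 = 1763 - 2991 = -1228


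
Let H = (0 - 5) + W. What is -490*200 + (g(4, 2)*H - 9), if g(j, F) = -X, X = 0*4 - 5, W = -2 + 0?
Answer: -98044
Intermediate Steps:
W = -2
H = -7 (H = (0 - 5) - 2 = -5 - 2 = -7)
X = -5 (X = 0 - 5 = -5)
g(j, F) = 5 (g(j, F) = -1*(-5) = 5)
-490*200 + (g(4, 2)*H - 9) = -490*200 + (5*(-7) - 9) = -98000 + (-35 - 9) = -98000 - 44 = -98044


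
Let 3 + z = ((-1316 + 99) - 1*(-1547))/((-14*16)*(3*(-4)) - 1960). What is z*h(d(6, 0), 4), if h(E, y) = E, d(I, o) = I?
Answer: -2781/182 ≈ -15.280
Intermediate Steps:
z = -927/364 (z = -3 + ((-1316 + 99) - 1*(-1547))/((-14*16)*(3*(-4)) - 1960) = -3 + (-1217 + 1547)/(-224*(-12) - 1960) = -3 + 330/(2688 - 1960) = -3 + 330/728 = -3 + 330*(1/728) = -3 + 165/364 = -927/364 ≈ -2.5467)
z*h(d(6, 0), 4) = -927/364*6 = -2781/182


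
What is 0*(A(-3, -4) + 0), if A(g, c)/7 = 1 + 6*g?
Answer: 0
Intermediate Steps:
A(g, c) = 7 + 42*g (A(g, c) = 7*(1 + 6*g) = 7 + 42*g)
0*(A(-3, -4) + 0) = 0*((7 + 42*(-3)) + 0) = 0*((7 - 126) + 0) = 0*(-119 + 0) = 0*(-119) = 0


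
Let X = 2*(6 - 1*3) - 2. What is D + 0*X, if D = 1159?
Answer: 1159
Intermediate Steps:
X = 4 (X = 2*(6 - 3) - 2 = 2*3 - 2 = 6 - 2 = 4)
D + 0*X = 1159 + 0*4 = 1159 + 0 = 1159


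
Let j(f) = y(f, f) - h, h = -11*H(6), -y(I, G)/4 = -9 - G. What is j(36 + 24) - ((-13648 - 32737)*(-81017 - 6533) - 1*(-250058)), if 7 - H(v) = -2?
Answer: -4061256433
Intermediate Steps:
H(v) = 9 (H(v) = 7 - 1*(-2) = 7 + 2 = 9)
y(I, G) = 36 + 4*G (y(I, G) = -4*(-9 - G) = 36 + 4*G)
h = -99 (h = -11*9 = -99)
j(f) = 135 + 4*f (j(f) = (36 + 4*f) - 1*(-99) = (36 + 4*f) + 99 = 135 + 4*f)
j(36 + 24) - ((-13648 - 32737)*(-81017 - 6533) - 1*(-250058)) = (135 + 4*(36 + 24)) - ((-13648 - 32737)*(-81017 - 6533) - 1*(-250058)) = (135 + 4*60) - (-46385*(-87550) + 250058) = (135 + 240) - (4061006750 + 250058) = 375 - 1*4061256808 = 375 - 4061256808 = -4061256433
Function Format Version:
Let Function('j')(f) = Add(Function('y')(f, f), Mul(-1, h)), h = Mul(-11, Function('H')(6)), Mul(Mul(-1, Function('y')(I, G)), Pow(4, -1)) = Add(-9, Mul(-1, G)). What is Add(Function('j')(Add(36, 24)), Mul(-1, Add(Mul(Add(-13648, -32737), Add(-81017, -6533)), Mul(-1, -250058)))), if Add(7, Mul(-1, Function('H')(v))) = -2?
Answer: -4061256433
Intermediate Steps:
Function('H')(v) = 9 (Function('H')(v) = Add(7, Mul(-1, -2)) = Add(7, 2) = 9)
Function('y')(I, G) = Add(36, Mul(4, G)) (Function('y')(I, G) = Mul(-4, Add(-9, Mul(-1, G))) = Add(36, Mul(4, G)))
h = -99 (h = Mul(-11, 9) = -99)
Function('j')(f) = Add(135, Mul(4, f)) (Function('j')(f) = Add(Add(36, Mul(4, f)), Mul(-1, -99)) = Add(Add(36, Mul(4, f)), 99) = Add(135, Mul(4, f)))
Add(Function('j')(Add(36, 24)), Mul(-1, Add(Mul(Add(-13648, -32737), Add(-81017, -6533)), Mul(-1, -250058)))) = Add(Add(135, Mul(4, Add(36, 24))), Mul(-1, Add(Mul(Add(-13648, -32737), Add(-81017, -6533)), Mul(-1, -250058)))) = Add(Add(135, Mul(4, 60)), Mul(-1, Add(Mul(-46385, -87550), 250058))) = Add(Add(135, 240), Mul(-1, Add(4061006750, 250058))) = Add(375, Mul(-1, 4061256808)) = Add(375, -4061256808) = -4061256433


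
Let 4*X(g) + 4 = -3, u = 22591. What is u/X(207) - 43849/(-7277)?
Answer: -657271885/50939 ≈ -12903.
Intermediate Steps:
X(g) = -7/4 (X(g) = -1 + (¼)*(-3) = -1 - ¾ = -7/4)
u/X(207) - 43849/(-7277) = 22591/(-7/4) - 43849/(-7277) = 22591*(-4/7) - 43849*(-1/7277) = -90364/7 + 43849/7277 = -657271885/50939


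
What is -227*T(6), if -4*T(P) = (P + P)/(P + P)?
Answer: 227/4 ≈ 56.750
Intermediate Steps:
T(P) = -1/4 (T(P) = -(P + P)/(4*(P + P)) = -2*P/(4*(2*P)) = -2*P*1/(2*P)/4 = -1/4*1 = -1/4)
-227*T(6) = -227*(-1/4) = 227/4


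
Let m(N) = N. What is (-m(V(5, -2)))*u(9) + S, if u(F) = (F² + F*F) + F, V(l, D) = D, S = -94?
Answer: 248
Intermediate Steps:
u(F) = F + 2*F² (u(F) = (F² + F²) + F = 2*F² + F = F + 2*F²)
(-m(V(5, -2)))*u(9) + S = (-1*(-2))*(9*(1 + 2*9)) - 94 = 2*(9*(1 + 18)) - 94 = 2*(9*19) - 94 = 2*171 - 94 = 342 - 94 = 248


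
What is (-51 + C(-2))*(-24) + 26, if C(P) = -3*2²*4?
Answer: 2402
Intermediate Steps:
C(P) = -48 (C(P) = -3*4*4 = -12*4 = -48)
(-51 + C(-2))*(-24) + 26 = (-51 - 48)*(-24) + 26 = -99*(-24) + 26 = 2376 + 26 = 2402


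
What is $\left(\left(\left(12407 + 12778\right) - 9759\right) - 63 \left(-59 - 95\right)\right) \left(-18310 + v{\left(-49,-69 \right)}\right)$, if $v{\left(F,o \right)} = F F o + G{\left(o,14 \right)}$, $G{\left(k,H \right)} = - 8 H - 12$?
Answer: $-4626140184$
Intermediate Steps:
$G{\left(k,H \right)} = -12 - 8 H$
$v{\left(F,o \right)} = -124 + o F^{2}$ ($v{\left(F,o \right)} = F F o - 124 = F^{2} o - 124 = o F^{2} - 124 = -124 + o F^{2}$)
$\left(\left(\left(12407 + 12778\right) - 9759\right) - 63 \left(-59 - 95\right)\right) \left(-18310 + v{\left(-49,-69 \right)}\right) = \left(\left(\left(12407 + 12778\right) - 9759\right) - 63 \left(-59 - 95\right)\right) \left(-18310 - \left(124 + 69 \left(-49\right)^{2}\right)\right) = \left(\left(25185 - 9759\right) - -9702\right) \left(-18310 - 165793\right) = \left(15426 + 9702\right) \left(-18310 - 165793\right) = 25128 \left(-18310 - 165793\right) = 25128 \left(-184103\right) = -4626140184$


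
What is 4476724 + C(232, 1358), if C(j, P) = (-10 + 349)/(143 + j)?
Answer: 559590613/125 ≈ 4.4767e+6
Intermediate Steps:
C(j, P) = 339/(143 + j)
4476724 + C(232, 1358) = 4476724 + 339/(143 + 232) = 4476724 + 339/375 = 4476724 + 339*(1/375) = 4476724 + 113/125 = 559590613/125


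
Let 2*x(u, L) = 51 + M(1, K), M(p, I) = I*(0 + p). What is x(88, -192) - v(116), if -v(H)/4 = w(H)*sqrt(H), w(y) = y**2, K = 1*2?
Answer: 53/2 + 107648*sqrt(29) ≈ 5.7973e+5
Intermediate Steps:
K = 2
M(p, I) = I*p
x(u, L) = 53/2 (x(u, L) = (51 + 2*1)/2 = (51 + 2)/2 = (1/2)*53 = 53/2)
v(H) = -4*H**(5/2) (v(H) = -4*H**2*sqrt(H) = -4*H**(5/2))
x(88, -192) - v(116) = 53/2 - (-4)*116**(5/2) = 53/2 - (-4)*26912*sqrt(29) = 53/2 - (-107648)*sqrt(29) = 53/2 + 107648*sqrt(29)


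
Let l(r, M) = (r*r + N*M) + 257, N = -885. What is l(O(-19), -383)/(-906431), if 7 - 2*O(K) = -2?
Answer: -1356929/3625724 ≈ -0.37425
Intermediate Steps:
O(K) = 9/2 (O(K) = 7/2 - ½*(-2) = 7/2 + 1 = 9/2)
l(r, M) = 257 + r² - 885*M (l(r, M) = (r*r - 885*M) + 257 = (r² - 885*M) + 257 = 257 + r² - 885*M)
l(O(-19), -383)/(-906431) = (257 + (9/2)² - 885*(-383))/(-906431) = (257 + 81/4 + 338955)*(-1/906431) = (1356929/4)*(-1/906431) = -1356929/3625724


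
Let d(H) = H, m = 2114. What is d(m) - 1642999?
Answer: -1640885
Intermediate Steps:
d(m) - 1642999 = 2114 - 1642999 = -1640885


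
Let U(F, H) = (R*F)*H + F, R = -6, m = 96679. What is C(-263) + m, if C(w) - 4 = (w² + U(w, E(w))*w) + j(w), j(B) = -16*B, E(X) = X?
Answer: 109387911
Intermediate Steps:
U(F, H) = F - 6*F*H (U(F, H) = (-6*F)*H + F = -6*F*H + F = F - 6*F*H)
C(w) = 4 + w² - 16*w + w²*(1 - 6*w) (C(w) = 4 + ((w² + (w*(1 - 6*w))*w) - 16*w) = 4 + ((w² + w²*(1 - 6*w)) - 16*w) = 4 + (w² - 16*w + w²*(1 - 6*w)) = 4 + w² - 16*w + w²*(1 - 6*w))
C(-263) + m = (4 - 16*(-263) - 6*(-263)³ + 2*(-263)²) + 96679 = (4 + 4208 - 6*(-18191447) + 2*69169) + 96679 = (4 + 4208 + 109148682 + 138338) + 96679 = 109291232 + 96679 = 109387911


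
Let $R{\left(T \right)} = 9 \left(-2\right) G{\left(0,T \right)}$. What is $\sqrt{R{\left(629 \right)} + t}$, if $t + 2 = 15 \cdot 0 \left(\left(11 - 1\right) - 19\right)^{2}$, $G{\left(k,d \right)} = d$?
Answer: $2 i \sqrt{2831} \approx 106.41 i$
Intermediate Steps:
$R{\left(T \right)} = - 18 T$ ($R{\left(T \right)} = 9 \left(-2\right) T = - 18 T$)
$t = -2$ ($t = -2 + 15 \cdot 0 \left(\left(11 - 1\right) - 19\right)^{2} = -2 + 0 \left(10 - 19\right)^{2} = -2 + 0 \left(-9\right)^{2} = -2 + 0 \cdot 81 = -2 + 0 = -2$)
$\sqrt{R{\left(629 \right)} + t} = \sqrt{\left(-18\right) 629 - 2} = \sqrt{-11322 - 2} = \sqrt{-11324} = 2 i \sqrt{2831}$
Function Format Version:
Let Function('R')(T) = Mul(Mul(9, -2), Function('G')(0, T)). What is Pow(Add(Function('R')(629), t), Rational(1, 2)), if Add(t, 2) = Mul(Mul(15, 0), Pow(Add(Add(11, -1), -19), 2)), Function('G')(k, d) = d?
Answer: Mul(2, I, Pow(2831, Rational(1, 2))) ≈ Mul(106.41, I)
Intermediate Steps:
Function('R')(T) = Mul(-18, T) (Function('R')(T) = Mul(Mul(9, -2), T) = Mul(-18, T))
t = -2 (t = Add(-2, Mul(Mul(15, 0), Pow(Add(Add(11, -1), -19), 2))) = Add(-2, Mul(0, Pow(Add(10, -19), 2))) = Add(-2, Mul(0, Pow(-9, 2))) = Add(-2, Mul(0, 81)) = Add(-2, 0) = -2)
Pow(Add(Function('R')(629), t), Rational(1, 2)) = Pow(Add(Mul(-18, 629), -2), Rational(1, 2)) = Pow(Add(-11322, -2), Rational(1, 2)) = Pow(-11324, Rational(1, 2)) = Mul(2, I, Pow(2831, Rational(1, 2)))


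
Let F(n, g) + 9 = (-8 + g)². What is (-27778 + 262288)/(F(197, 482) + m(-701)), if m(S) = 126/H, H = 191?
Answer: 14930470/14303841 ≈ 1.0438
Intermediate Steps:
F(n, g) = -9 + (-8 + g)²
m(S) = 126/191
(-27778 + 262288)/(F(197, 482) + m(-701)) = (-27778 + 262288)/((-9 + (-8 + 482)²) + 126/191) = 234510/((-9 + 474²) + 126/191) = 234510/((-9 + 224676) + 126/191) = 234510/(224667 + 126/191) = 234510/(42911523/191) = 234510*(191/42911523) = 14930470/14303841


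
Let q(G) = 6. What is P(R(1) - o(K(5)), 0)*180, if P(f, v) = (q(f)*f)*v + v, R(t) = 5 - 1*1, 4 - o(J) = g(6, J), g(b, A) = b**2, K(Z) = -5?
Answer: 0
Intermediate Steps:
o(J) = -32 (o(J) = 4 - 1*6**2 = 4 - 1*36 = 4 - 36 = -32)
R(t) = 4 (R(t) = 5 - 1 = 4)
P(f, v) = v + 6*f*v (P(f, v) = (6*f)*v + v = 6*f*v + v = v + 6*f*v)
P(R(1) - o(K(5)), 0)*180 = (0*(1 + 6*(4 - 1*(-32))))*180 = (0*(1 + 6*(4 + 32)))*180 = (0*(1 + 6*36))*180 = (0*(1 + 216))*180 = (0*217)*180 = 0*180 = 0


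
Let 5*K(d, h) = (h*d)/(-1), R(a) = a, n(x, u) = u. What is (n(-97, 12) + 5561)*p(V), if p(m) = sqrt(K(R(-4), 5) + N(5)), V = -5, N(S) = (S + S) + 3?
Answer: 5573*sqrt(17) ≈ 22978.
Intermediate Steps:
N(S) = 3 + 2*S (N(S) = 2*S + 3 = 3 + 2*S)
K(d, h) = -d*h/5 (K(d, h) = ((h*d)/(-1))/5 = ((d*h)*(-1))/5 = (-d*h)/5 = -d*h/5)
p(m) = sqrt(17) (p(m) = sqrt(-1/5*(-4)*5 + (3 + 2*5)) = sqrt(4 + (3 + 10)) = sqrt(4 + 13) = sqrt(17))
(n(-97, 12) + 5561)*p(V) = (12 + 5561)*sqrt(17) = 5573*sqrt(17)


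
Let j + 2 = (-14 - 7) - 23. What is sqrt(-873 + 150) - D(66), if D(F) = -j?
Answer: -46 + I*sqrt(723) ≈ -46.0 + 26.889*I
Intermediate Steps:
j = -46 (j = -2 + ((-14 - 7) - 23) = -2 + (-21 - 23) = -2 - 44 = -46)
D(F) = 46 (D(F) = -1*(-46) = 46)
sqrt(-873 + 150) - D(66) = sqrt(-873 + 150) - 1*46 = sqrt(-723) - 46 = I*sqrt(723) - 46 = -46 + I*sqrt(723)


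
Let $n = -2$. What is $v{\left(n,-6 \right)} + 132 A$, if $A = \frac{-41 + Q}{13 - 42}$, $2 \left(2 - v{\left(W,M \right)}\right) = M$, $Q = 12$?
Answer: $137$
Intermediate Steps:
$v{\left(W,M \right)} = 2 - \frac{M}{2}$
$A = 1$ ($A = \frac{-41 + 12}{13 - 42} = - \frac{29}{-29} = \left(-29\right) \left(- \frac{1}{29}\right) = 1$)
$v{\left(n,-6 \right)} + 132 A = \left(2 - -3\right) + 132 \cdot 1 = \left(2 + 3\right) + 132 = 5 + 132 = 137$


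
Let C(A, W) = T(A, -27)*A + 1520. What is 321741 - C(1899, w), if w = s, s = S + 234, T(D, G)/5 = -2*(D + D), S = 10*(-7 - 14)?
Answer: 72444241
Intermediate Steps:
S = -210 (S = 10*(-21) = -210)
T(D, G) = -20*D (T(D, G) = 5*(-2*(D + D)) = 5*(-4*D) = -20*D)
s = 24 (s = -210 + 234 = 24)
w = 24
C(A, W) = 1520 - 20*A**2 (C(A, W) = (-20*A)*A + 1520 = -20*A**2 + 1520 = 1520 - 20*A**2)
321741 - C(1899, w) = 321741 - (1520 - 20*1899**2) = 321741 - (1520 - 20*3606201) = 321741 - (1520 - 72124020) = 321741 - 1*(-72122500) = 321741 + 72122500 = 72444241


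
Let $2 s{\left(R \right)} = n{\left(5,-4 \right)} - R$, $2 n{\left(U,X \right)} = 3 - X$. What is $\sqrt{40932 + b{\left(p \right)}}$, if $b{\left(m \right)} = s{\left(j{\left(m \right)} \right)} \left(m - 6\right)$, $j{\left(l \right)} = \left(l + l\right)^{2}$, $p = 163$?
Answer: $\frac{i \sqrt{33205837}}{2} \approx 2881.2 i$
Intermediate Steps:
$n{\left(U,X \right)} = \frac{3}{2} - \frac{X}{2}$ ($n{\left(U,X \right)} = \frac{3 - X}{2} = \frac{3}{2} - \frac{X}{2}$)
$j{\left(l \right)} = 4 l^{2}$ ($j{\left(l \right)} = \left(2 l\right)^{2} = 4 l^{2}$)
$s{\left(R \right)} = \frac{7}{4} - \frac{R}{2}$ ($s{\left(R \right)} = \frac{\left(\frac{3}{2} - -2\right) - R}{2} = \frac{\left(\frac{3}{2} + 2\right) - R}{2} = \frac{\frac{7}{2} - R}{2} = \frac{7}{4} - \frac{R}{2}$)
$b{\left(m \right)} = \left(-6 + m\right) \left(\frac{7}{4} - 2 m^{2}\right)$ ($b{\left(m \right)} = \left(\frac{7}{4} - \frac{4 m^{2}}{2}\right) \left(m - 6\right) = \left(\frac{7}{4} - 2 m^{2}\right) \left(-6 + m\right) = \left(-6 + m\right) \left(\frac{7}{4} - 2 m^{2}\right)$)
$\sqrt{40932 + b{\left(p \right)}} = \sqrt{40932 - \frac{\left(-7 + 8 \cdot 163^{2}\right) \left(-6 + 163\right)}{4}} = \sqrt{40932 - \frac{1}{4} \left(-7 + 8 \cdot 26569\right) 157} = \sqrt{40932 - \frac{1}{4} \left(-7 + 212552\right) 157} = \sqrt{40932 - \frac{212545}{4} \cdot 157} = \sqrt{40932 - \frac{33369565}{4}} = \sqrt{- \frac{33205837}{4}} = \frac{i \sqrt{33205837}}{2}$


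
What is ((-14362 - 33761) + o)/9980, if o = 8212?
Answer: -39911/9980 ≈ -3.9991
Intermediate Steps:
((-14362 - 33761) + o)/9980 = ((-14362 - 33761) + 8212)/9980 = (-48123 + 8212)*(1/9980) = -39911*1/9980 = -39911/9980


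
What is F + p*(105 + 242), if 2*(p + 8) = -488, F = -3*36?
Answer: -87552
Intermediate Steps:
F = -108
p = -252 (p = -8 + (½)*(-488) = -8 - 244 = -252)
F + p*(105 + 242) = -108 - 252*(105 + 242) = -108 - 252*347 = -108 - 87444 = -87552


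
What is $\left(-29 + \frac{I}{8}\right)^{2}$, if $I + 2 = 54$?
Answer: $\frac{2025}{4} \approx 506.25$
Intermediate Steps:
$I = 52$ ($I = -2 + 54 = 52$)
$\left(-29 + \frac{I}{8}\right)^{2} = \left(-29 + \frac{52}{8}\right)^{2} = \left(-29 + 52 \cdot \frac{1}{8}\right)^{2} = \left(-29 + \frac{13}{2}\right)^{2} = \left(- \frac{45}{2}\right)^{2} = \frac{2025}{4}$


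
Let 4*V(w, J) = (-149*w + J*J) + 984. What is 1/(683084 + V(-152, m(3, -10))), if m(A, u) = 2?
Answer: 1/688993 ≈ 1.4514e-6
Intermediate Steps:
V(w, J) = 246 - 149*w/4 + J²/4 (V(w, J) = ((-149*w + J*J) + 984)/4 = ((-149*w + J²) + 984)/4 = ((J² - 149*w) + 984)/4 = (984 + J² - 149*w)/4 = 246 - 149*w/4 + J²/4)
1/(683084 + V(-152, m(3, -10))) = 1/(683084 + (246 - 149/4*(-152) + (¼)*2²)) = 1/(683084 + (246 + 5662 + (¼)*4)) = 1/(683084 + (246 + 5662 + 1)) = 1/(683084 + 5909) = 1/688993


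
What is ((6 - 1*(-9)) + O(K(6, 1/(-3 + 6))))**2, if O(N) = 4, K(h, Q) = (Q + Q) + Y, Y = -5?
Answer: 361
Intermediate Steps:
K(h, Q) = -5 + 2*Q (K(h, Q) = (Q + Q) - 5 = 2*Q - 5 = -5 + 2*Q)
((6 - 1*(-9)) + O(K(6, 1/(-3 + 6))))**2 = ((6 - 1*(-9)) + 4)**2 = ((6 + 9) + 4)**2 = (15 + 4)**2 = 19**2 = 361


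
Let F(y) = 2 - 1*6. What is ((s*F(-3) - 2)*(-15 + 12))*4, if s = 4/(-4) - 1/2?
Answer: -48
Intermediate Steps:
s = -3/2 (s = 4*(-¼) - 1*½ = -1 - ½ = -3/2 ≈ -1.5000)
F(y) = -4 (F(y) = 2 - 6 = -4)
((s*F(-3) - 2)*(-15 + 12))*4 = ((-3/2*(-4) - 2)*(-15 + 12))*4 = ((6 - 2)*(-3))*4 = (4*(-3))*4 = -12*4 = -48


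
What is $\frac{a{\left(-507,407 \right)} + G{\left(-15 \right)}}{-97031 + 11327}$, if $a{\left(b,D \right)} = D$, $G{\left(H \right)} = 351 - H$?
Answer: $- \frac{773}{85704} \approx -0.0090194$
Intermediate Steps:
$\frac{a{\left(-507,407 \right)} + G{\left(-15 \right)}}{-97031 + 11327} = \frac{407 + \left(351 - -15\right)}{-97031 + 11327} = \frac{407 + \left(351 + 15\right)}{-85704} = \left(407 + 366\right) \left(- \frac{1}{85704}\right) = 773 \left(- \frac{1}{85704}\right) = - \frac{773}{85704}$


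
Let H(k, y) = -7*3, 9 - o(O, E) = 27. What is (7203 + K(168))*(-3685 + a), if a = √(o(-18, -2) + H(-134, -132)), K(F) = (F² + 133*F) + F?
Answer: -213505215 + 57939*I*√39 ≈ -2.1351e+8 + 3.6183e+5*I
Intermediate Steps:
o(O, E) = -18 (o(O, E) = 9 - 1*27 = 9 - 27 = -18)
H(k, y) = -21
K(F) = F² + 134*F
a = I*√39 (a = √(-18 - 21) = √(-39) = I*√39 ≈ 6.245*I)
(7203 + K(168))*(-3685 + a) = (7203 + 168*(134 + 168))*(-3685 + I*√39) = (7203 + 168*302)*(-3685 + I*√39) = (7203 + 50736)*(-3685 + I*√39) = 57939*(-3685 + I*√39) = -213505215 + 57939*I*√39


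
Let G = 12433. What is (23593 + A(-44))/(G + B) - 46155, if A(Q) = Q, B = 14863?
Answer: -1259823331/27296 ≈ -46154.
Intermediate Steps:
(23593 + A(-44))/(G + B) - 46155 = (23593 - 44)/(12433 + 14863) - 46155 = 23549/27296 - 46155 = -1259823331/27296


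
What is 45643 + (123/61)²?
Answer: 169852732/3721 ≈ 45647.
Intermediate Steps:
45643 + (123/61)² = 45643 + 15129/3721 = 169852732/3721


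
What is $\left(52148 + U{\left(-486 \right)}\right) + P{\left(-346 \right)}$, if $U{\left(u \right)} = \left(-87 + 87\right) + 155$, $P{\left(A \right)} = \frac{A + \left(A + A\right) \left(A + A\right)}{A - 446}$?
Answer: $\frac{6824243}{132} \approx 51699.0$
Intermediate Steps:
$P{\left(A \right)} = \frac{A + 4 A^{2}}{-446 + A}$ ($P{\left(A \right)} = \frac{A + 2 A 2 A}{-446 + A} = \frac{A + 4 A^{2}}{-446 + A}$)
$U{\left(u \right)} = 155$ ($U{\left(u \right)} = 0 + 155 = 155$)
$\left(52148 + U{\left(-486 \right)}\right) + P{\left(-346 \right)} = \left(52148 + 155\right) - \frac{346 \left(1 + 4 \left(-346\right)\right)}{-446 - 346} = 52303 - \frac{346 \left(1 - 1384\right)}{-792} = 52303 - \left(- \frac{173}{396}\right) \left(-1383\right) = 52303 - \frac{79753}{132} = \frac{6824243}{132}$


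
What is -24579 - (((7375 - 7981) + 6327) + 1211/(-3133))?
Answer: -94928689/3133 ≈ -30300.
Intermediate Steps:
-24579 - (((7375 - 7981) + 6327) + 1211/(-3133)) = -24579 - ((-606 + 6327) + 1211*(-1/3133)) = -24579 - (5721 - 1211/3133) = -24579 - 1*17922682/3133 = -24579 - 17922682/3133 = -94928689/3133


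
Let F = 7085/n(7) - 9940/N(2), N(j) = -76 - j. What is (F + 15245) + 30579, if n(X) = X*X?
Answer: 88089509/1911 ≈ 46096.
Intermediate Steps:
n(X) = X**2
F = 519845/1911 (F = 7085/(7**2) - 9940/(-76 - 1*2) = 7085/49 - 9940/(-76 - 2) = 7085*(1/49) - 9940/(-78) = 7085/49 - 9940*(-1/78) = 7085/49 + 4970/39 = 519845/1911 ≈ 272.03)
(F + 15245) + 30579 = (519845/1911 + 15245) + 30579 = 29653040/1911 + 30579 = 88089509/1911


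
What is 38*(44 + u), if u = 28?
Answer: 2736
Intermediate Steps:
38*(44 + u) = 38*(44 + 28) = 38*72 = 2736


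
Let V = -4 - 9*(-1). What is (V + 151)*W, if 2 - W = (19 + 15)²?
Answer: -180024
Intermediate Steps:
W = -1154 (W = 2 - (19 + 15)² = 2 - 1*34² = 2 - 1*1156 = 2 - 1156 = -1154)
V = 5 (V = -4 + 9 = 5)
(V + 151)*W = (5 + 151)*(-1154) = 156*(-1154) = -180024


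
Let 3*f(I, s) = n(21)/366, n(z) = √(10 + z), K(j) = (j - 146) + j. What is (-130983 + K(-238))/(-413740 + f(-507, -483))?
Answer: 65645442456130800/206376242253710369 + 144502290*√31/206376242253710369 ≈ 0.31809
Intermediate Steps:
K(j) = -146 + 2*j (K(j) = (-146 + j) + j = -146 + 2*j)
f(I, s) = √31/1098 (f(I, s) = (√(10 + 21)/366)/3 = (√31*(1/366))/3 = (√31/366)/3 = √31/1098)
(-130983 + K(-238))/(-413740 + f(-507, -483)) = (-130983 + (-146 + 2*(-238)))/(-413740 + √31/1098) = (-130983 + (-146 - 476))/(-413740 + √31/1098) = (-130983 - 622)/(-413740 + √31/1098) = -131605/(-413740 + √31/1098)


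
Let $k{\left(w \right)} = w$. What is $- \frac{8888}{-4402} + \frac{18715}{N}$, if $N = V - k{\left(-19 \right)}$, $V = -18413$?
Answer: $\frac{40551221}{40485194} \approx 1.0016$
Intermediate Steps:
$N = -18394$ ($N = -18413 - -19 = -18413 + 19 = -18394$)
$- \frac{8888}{-4402} + \frac{18715}{N} = - \frac{8888}{-4402} + \frac{18715}{-18394} = \left(-8888\right) \left(- \frac{1}{4402}\right) + 18715 \left(- \frac{1}{18394}\right) = \frac{4444}{2201} - \frac{18715}{18394} = \frac{40551221}{40485194}$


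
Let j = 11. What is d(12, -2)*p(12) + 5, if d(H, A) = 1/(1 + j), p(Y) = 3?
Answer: 21/4 ≈ 5.2500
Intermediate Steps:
d(H, A) = 1/12 (d(H, A) = 1/(1 + 11) = 1/12)
d(12, -2)*p(12) + 5 = (1/12)*3 + 5 = ¼ + 5 = 21/4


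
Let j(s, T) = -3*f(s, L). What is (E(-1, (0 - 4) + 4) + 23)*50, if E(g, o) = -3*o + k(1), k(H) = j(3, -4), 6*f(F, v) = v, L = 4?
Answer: 1050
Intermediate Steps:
f(F, v) = v/6
j(s, T) = -2 (j(s, T) = -4/2 = -3*2/3 = -2)
k(H) = -2
E(g, o) = -2 - 3*o (E(g, o) = -3*o - 2 = -2 - 3*o)
(E(-1, (0 - 4) + 4) + 23)*50 = ((-2 - 3*((0 - 4) + 4)) + 23)*50 = ((-2 - 3*(-4 + 4)) + 23)*50 = ((-2 - 3*0) + 23)*50 = ((-2 + 0) + 23)*50 = (-2 + 23)*50 = 21*50 = 1050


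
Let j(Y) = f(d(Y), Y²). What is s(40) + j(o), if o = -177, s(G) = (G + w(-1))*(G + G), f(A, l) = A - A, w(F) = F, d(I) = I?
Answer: 3120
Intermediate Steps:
f(A, l) = 0
s(G) = 2*G*(-1 + G) (s(G) = (G - 1)*(G + G) = (-1 + G)*(2*G) = 2*G*(-1 + G))
j(Y) = 0
s(40) + j(o) = 2*40*(-1 + 40) + 0 = 2*40*39 + 0 = 3120 + 0 = 3120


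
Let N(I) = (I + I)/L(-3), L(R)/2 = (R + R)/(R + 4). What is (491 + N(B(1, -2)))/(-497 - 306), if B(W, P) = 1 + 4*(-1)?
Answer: -983/1606 ≈ -0.61208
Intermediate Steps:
B(W, P) = -3 (B(W, P) = 1 - 4 = -3)
L(R) = 4*R/(4 + R) (L(R) = 2*((R + R)/(R + 4)) = 2*((2*R)/(4 + R)) = 2*(2*R/(4 + R)) = 4*R/(4 + R))
N(I) = -I/6 (N(I) = (I + I)/((4*(-3)/(4 - 3))) = (2*I)/((4*(-3)/1)) = (2*I)/((4*(-3)*1)) = (2*I)/(-12) = (2*I)*(-1/12) = -I/6)
(491 + N(B(1, -2)))/(-497 - 306) = (491 - ⅙*(-3))/(-497 - 306) = (491 + ½)/(-803) = (983/2)*(-1/803) = -983/1606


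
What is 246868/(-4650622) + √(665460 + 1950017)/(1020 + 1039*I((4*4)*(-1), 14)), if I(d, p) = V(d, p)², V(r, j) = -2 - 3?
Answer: -123434/2325311 + √2615477/26995 ≈ 0.0068262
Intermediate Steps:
V(r, j) = -5 (V(r, j) = -2 - 1*3 = -2 - 3 = -5)
I(d, p) = 25 (I(d, p) = (-5)² = 25)
246868/(-4650622) + √(665460 + 1950017)/(1020 + 1039*I((4*4)*(-1), 14)) = 246868/(-4650622) + √(665460 + 1950017)/(1020 + 1039*25) = 246868*(-1/4650622) + √2615477/(1020 + 25975) = -123434/2325311 + √2615477/26995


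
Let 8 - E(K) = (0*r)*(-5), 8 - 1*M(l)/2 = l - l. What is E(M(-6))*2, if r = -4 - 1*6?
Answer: 16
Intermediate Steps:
M(l) = 16 (M(l) = 16 - 2*(l - l) = 16 - 2*0 = 16 + 0 = 16)
r = -10 (r = -4 - 6 = -10)
E(K) = 8 (E(K) = 8 - 0*(-10)*(-5) = 8 - 0*(-5) = 8 - 1*0 = 8 + 0 = 8)
E(M(-6))*2 = 8*2 = 16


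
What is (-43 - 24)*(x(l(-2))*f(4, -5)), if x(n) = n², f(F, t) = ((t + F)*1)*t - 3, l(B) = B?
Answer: -536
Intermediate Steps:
f(F, t) = -3 + t*(F + t) (f(F, t) = ((F + t)*1)*t - 3 = (F + t)*t - 3 = t*(F + t) - 3 = -3 + t*(F + t))
(-43 - 24)*(x(l(-2))*f(4, -5)) = (-43 - 24)*((-2)²*(-3 + (-5)² + 4*(-5))) = -268*(-3 + 25 - 20) = -268*2 = -67*8 = -536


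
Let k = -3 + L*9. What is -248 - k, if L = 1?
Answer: -254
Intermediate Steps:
k = 6 (k = -3 + 1*9 = -3 + 9 = 6)
-248 - k = -248 - 1*6 = -248 - 6 = -254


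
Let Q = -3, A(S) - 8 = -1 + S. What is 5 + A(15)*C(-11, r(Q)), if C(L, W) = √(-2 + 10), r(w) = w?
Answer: 5 + 44*√2 ≈ 67.225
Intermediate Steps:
A(S) = 7 + S (A(S) = 8 + (-1 + S) = 7 + S)
C(L, W) = 2*√2 (C(L, W) = √8 = 2*√2)
5 + A(15)*C(-11, r(Q)) = 5 + (7 + 15)*(2*√2) = 5 + 22*(2*√2) = 5 + 44*√2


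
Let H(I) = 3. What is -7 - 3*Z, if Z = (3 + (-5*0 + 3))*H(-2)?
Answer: -61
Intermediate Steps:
Z = 18 (Z = (3 + (-5*0 + 3))*3 = (3 + (0 + 3))*3 = (3 + 3)*3 = 6*3 = 18)
-7 - 3*Z = -7 - 3*18 = -7 - 54 = -61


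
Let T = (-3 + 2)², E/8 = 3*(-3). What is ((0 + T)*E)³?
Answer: -373248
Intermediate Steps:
E = -72 (E = 8*(3*(-3)) = 8*(-9) = -72)
T = 1 (T = (-1)² = 1)
((0 + T)*E)³ = ((0 + 1)*(-72))³ = (1*(-72))³ = (-72)³ = -373248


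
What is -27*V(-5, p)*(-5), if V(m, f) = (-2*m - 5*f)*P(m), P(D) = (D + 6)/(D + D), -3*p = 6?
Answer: -270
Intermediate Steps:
p = -2 (p = -1/3*6 = -2)
P(D) = (6 + D)/(2*D) (P(D) = (6 + D)/((2*D)) = (6 + D)*(1/(2*D)) = (6 + D)/(2*D))
V(m, f) = (6 + m)*(-5*f - 2*m)/(2*m) (V(m, f) = (-2*m - 5*f)*((6 + m)/(2*m)) = (-5*f - 2*m)*((6 + m)/(2*m)) = (6 + m)*(-5*f - 2*m)/(2*m))
-27*V(-5, p)*(-5) = -(-27)*(6 - 5)*(2*(-5) + 5*(-2))/(2*(-5))*(-5) = -(-27)*(-1)*(-10 - 10)/(2*5)*(-5) = -(-27)*(-1)*(-20)/(2*5)*(-5) = -27*(-2)*(-5) = 54*(-5) = -270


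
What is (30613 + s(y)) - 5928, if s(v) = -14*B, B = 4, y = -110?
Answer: 24629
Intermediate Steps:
s(v) = -56 (s(v) = -14*4 = -56)
(30613 + s(y)) - 5928 = (30613 - 56) - 5928 = 30557 - 5928 = 24629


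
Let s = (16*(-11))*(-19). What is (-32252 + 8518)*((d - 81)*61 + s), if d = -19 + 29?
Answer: 23425458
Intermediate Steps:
d = 10
s = 3344 (s = -176*(-19) = 3344)
(-32252 + 8518)*((d - 81)*61 + s) = (-32252 + 8518)*((10 - 81)*61 + 3344) = -23734*(-71*61 + 3344) = -23734*(-4331 + 3344) = -23734*(-987) = 23425458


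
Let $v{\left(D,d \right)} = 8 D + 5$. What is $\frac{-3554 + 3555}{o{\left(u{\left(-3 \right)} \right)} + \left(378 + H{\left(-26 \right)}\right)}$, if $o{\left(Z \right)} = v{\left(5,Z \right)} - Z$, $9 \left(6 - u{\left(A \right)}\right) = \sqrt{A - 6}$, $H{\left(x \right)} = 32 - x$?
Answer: $\frac{4275}{2030626} - \frac{3 i}{2030626} \approx 0.0021053 - 1.4774 \cdot 10^{-6} i$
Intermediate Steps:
$v{\left(D,d \right)} = 5 + 8 D$
$u{\left(A \right)} = 6 - \frac{\sqrt{-6 + A}}{9}$ ($u{\left(A \right)} = 6 - \frac{\sqrt{A - 6}}{9} = 6 - \frac{\sqrt{-6 + A}}{9}$)
$o{\left(Z \right)} = 45 - Z$ ($o{\left(Z \right)} = \left(5 + 8 \cdot 5\right) - Z = \left(5 + 40\right) - Z = 45 - Z$)
$\frac{-3554 + 3555}{o{\left(u{\left(-3 \right)} \right)} + \left(378 + H{\left(-26 \right)}\right)} = \frac{-3554 + 3555}{\left(45 - \left(6 - \frac{\sqrt{-6 - 3}}{9}\right)\right) + \left(378 + \left(32 - -26\right)\right)} = 1 \frac{1}{\left(45 - \left(6 - \frac{\sqrt{-9}}{9}\right)\right) + \left(378 + \left(32 + 26\right)\right)} = 1 \frac{1}{\left(45 - \left(6 - \frac{3 i}{9}\right)\right) + \left(378 + 58\right)} = 1 \frac{1}{\left(45 - \left(6 - \frac{i}{3}\right)\right) + 436} = 1 \frac{1}{\left(39 + \frac{i}{3}\right) + 436} = 1 \frac{1}{475 + \frac{i}{3}} = 1 \frac{9 \left(475 - \frac{i}{3}\right)}{2030626} = \frac{9 \left(475 - \frac{i}{3}\right)}{2030626}$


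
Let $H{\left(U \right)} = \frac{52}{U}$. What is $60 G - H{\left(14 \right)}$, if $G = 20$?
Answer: $\frac{8374}{7} \approx 1196.3$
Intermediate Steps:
$60 G - H{\left(14 \right)} = 60 \cdot 20 - \frac{52}{14} = 1200 - 52 \cdot \frac{1}{14} = 1200 - \frac{26}{7} = \frac{8374}{7}$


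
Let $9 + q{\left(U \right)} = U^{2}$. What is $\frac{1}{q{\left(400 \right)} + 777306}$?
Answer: $\frac{1}{937297} \approx 1.0669 \cdot 10^{-6}$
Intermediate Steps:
$q{\left(U \right)} = -9 + U^{2}$
$\frac{1}{q{\left(400 \right)} + 777306} = \frac{1}{\left(-9 + 400^{2}\right) + 777306} = \frac{1}{\left(-9 + 160000\right) + 777306} = \frac{1}{159991 + 777306} = \frac{1}{937297}$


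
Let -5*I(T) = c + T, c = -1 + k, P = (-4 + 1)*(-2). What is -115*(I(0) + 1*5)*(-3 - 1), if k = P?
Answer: 1840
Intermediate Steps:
P = 6 (P = -3*(-2) = 6)
k = 6
c = 5 (c = -1 + 6 = 5)
I(T) = -1 - T/5 (I(T) = -(5 + T)/5 = -1 - T/5)
-115*(I(0) + 1*5)*(-3 - 1) = -115*((-1 - ⅕*0) + 1*5)*(-3 - 1) = -115*((-1 + 0) + 5)*(-4) = -115*(-1 + 5)*(-4) = -460*(-4) = -115*(-16) = 1840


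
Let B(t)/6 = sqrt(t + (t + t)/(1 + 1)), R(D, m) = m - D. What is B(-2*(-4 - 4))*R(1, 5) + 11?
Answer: 11 + 96*sqrt(2) ≈ 146.76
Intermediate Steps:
B(t) = 6*sqrt(2)*sqrt(t) (B(t) = 6*sqrt(t + (t + t)/(1 + 1)) = 6*sqrt(t + (2*t)/2) = 6*sqrt(t + (2*t)*(1/2)) = 6*sqrt(t + t) = 6*sqrt(2*t) = 6*(sqrt(2)*sqrt(t)) = 6*sqrt(2)*sqrt(t))
B(-2*(-4 - 4))*R(1, 5) + 11 = (6*sqrt(2)*sqrt(-2*(-4 - 4)))*(5 - 1*1) + 11 = (6*sqrt(2)*sqrt(-2*(-8)))*(5 - 1) + 11 = (6*sqrt(2)*sqrt(16))*4 + 11 = (6*sqrt(2)*4)*4 + 11 = (24*sqrt(2))*4 + 11 = 96*sqrt(2) + 11 = 11 + 96*sqrt(2)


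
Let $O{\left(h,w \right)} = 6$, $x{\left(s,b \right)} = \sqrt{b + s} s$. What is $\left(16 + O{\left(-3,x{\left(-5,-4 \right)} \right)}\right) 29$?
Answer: $638$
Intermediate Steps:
$x{\left(s,b \right)} = s \sqrt{b + s}$
$\left(16 + O{\left(-3,x{\left(-5,-4 \right)} \right)}\right) 29 = \left(16 + 6\right) 29 = 22 \cdot 29 = 638$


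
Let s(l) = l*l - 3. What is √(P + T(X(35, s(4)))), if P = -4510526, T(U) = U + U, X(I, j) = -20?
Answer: 9*I*√55686 ≈ 2123.8*I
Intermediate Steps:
s(l) = -3 + l² (s(l) = l² - 3 = -3 + l²)
T(U) = 2*U
√(P + T(X(35, s(4)))) = √(-4510526 + 2*(-20)) = √(-4510526 - 40) = √(-4510566) = 9*I*√55686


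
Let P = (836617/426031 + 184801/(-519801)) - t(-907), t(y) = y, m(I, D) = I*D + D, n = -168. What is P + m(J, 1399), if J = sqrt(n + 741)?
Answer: 511022933048672/221451339831 + 1399*sqrt(573) ≈ 35796.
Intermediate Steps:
J = sqrt(573) (J = sqrt(-168 + 741) = sqrt(573) ≈ 23.937)
m(I, D) = D + D*I (m(I, D) = D*I + D = D + D*I)
P = 201212508625103/221451339831 (P = (836617/426031 + 184801/(-519801)) - 1*(-907) = (836617*(1/426031) + 184801*(-1/519801)) + 907 = (836617/426031 - 184801/519801) + 907 = 356143398386/221451339831 + 907 = 201212508625103/221451339831 ≈ 908.61)
P + m(J, 1399) = 201212508625103/221451339831 + 1399*(1 + sqrt(573)) = 201212508625103/221451339831 + (1399 + 1399*sqrt(573)) = 511022933048672/221451339831 + 1399*sqrt(573)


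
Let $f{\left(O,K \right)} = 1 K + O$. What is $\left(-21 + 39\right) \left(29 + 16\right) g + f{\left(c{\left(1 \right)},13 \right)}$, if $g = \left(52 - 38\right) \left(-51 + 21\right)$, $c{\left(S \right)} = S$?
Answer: $-340186$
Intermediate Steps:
$f{\left(O,K \right)} = K + O$
$g = -420$ ($g = 14 \left(-30\right) = -420$)
$\left(-21 + 39\right) \left(29 + 16\right) g + f{\left(c{\left(1 \right)},13 \right)} = \left(-21 + 39\right) \left(29 + 16\right) \left(-420\right) + \left(13 + 1\right) = 18 \cdot 45 \left(-420\right) + 14 = 810 \left(-420\right) + 14 = -340200 + 14 = -340186$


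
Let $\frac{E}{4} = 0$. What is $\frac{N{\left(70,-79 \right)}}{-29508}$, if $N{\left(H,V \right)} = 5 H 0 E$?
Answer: $0$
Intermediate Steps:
$E = 0$ ($E = 4 \cdot 0 = 0$)
$N{\left(H,V \right)} = 0$ ($N{\left(H,V \right)} = 5 H 0 \cdot 0 = 0 \cdot 0 = 0$)
$\frac{N{\left(70,-79 \right)}}{-29508} = \frac{0}{-29508} = 0 \left(- \frac{1}{29508}\right) = 0$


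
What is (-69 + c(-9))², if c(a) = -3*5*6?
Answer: 25281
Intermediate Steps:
c(a) = -90 (c(a) = -15*6 = -90)
(-69 + c(-9))² = (-69 - 90)² = (-159)² = 25281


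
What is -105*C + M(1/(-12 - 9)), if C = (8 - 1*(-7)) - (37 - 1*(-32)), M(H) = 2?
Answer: 5672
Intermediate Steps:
C = -54 (C = (8 + 7) - (37 + 32) = 15 - 1*69 = 15 - 69 = -54)
-105*C + M(1/(-12 - 9)) = -105*(-54) + 2 = 5670 + 2 = 5672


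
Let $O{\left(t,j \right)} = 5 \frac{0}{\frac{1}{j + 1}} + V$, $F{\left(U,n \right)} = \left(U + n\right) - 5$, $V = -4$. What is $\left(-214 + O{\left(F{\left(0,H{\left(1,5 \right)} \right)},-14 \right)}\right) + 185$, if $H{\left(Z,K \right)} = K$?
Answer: $-33$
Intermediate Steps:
$F{\left(U,n \right)} = -5 + U + n$
$O{\left(t,j \right)} = -4$ ($O{\left(t,j \right)} = 5 \frac{0}{\frac{1}{j + 1}} - 4 = 5 \frac{0}{\frac{1}{1 + j}} - 4 = 5 \cdot 0 \left(1 + j\right) - 4 = 5 \cdot 0 - 4 = 0 - 4 = -4$)
$\left(-214 + O{\left(F{\left(0,H{\left(1,5 \right)} \right)},-14 \right)}\right) + 185 = \left(-214 - 4\right) + 185 = -218 + 185 = -33$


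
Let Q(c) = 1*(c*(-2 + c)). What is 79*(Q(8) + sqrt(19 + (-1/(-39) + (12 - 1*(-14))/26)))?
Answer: 3792 + 79*sqrt(30459)/39 ≈ 4145.5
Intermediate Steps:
Q(c) = c*(-2 + c)
79*(Q(8) + sqrt(19 + (-1/(-39) + (12 - 1*(-14))/26))) = 79*(8*(-2 + 8) + sqrt(19 + (-1/(-39) + (12 - 1*(-14))/26))) = 79*(8*6 + sqrt(19 + (-1*(-1/39) + (12 + 14)*(1/26)))) = 79*(48 + sqrt(19 + (1/39 + 26*(1/26)))) = 79*(48 + sqrt(19 + (1/39 + 1))) = 79*(48 + sqrt(19 + 40/39)) = 79*(48 + sqrt(781/39)) = 79*(48 + sqrt(30459)/39) = 3792 + 79*sqrt(30459)/39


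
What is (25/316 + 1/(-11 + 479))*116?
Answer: 87116/9243 ≈ 9.4251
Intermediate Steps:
(25/316 + 1/(-11 + 479))*116 = (25*(1/316) + 1/468)*116 = (25/316 + 1/468)*116 = (751/9243)*116 = 87116/9243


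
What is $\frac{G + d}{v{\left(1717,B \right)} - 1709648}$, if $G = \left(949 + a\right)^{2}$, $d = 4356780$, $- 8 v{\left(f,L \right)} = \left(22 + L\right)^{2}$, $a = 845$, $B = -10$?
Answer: $- \frac{3787608}{854833} \approx -4.4308$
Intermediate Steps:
$v{\left(f,L \right)} = - \frac{\left(22 + L\right)^{2}}{8}$
$G = 3218436$ ($G = \left(949 + 845\right)^{2} = 1794^{2} = 3218436$)
$\frac{G + d}{v{\left(1717,B \right)} - 1709648} = \frac{3218436 + 4356780}{- \frac{\left(22 - 10\right)^{2}}{8} - 1709648} = \frac{7575216}{- \frac{12^{2}}{8} - 1709648} = \frac{7575216}{\left(- \frac{1}{8}\right) 144 - 1709648} = \frac{7575216}{-18 - 1709648} = \frac{7575216}{-1709666} = 7575216 \left(- \frac{1}{1709666}\right) = - \frac{3787608}{854833}$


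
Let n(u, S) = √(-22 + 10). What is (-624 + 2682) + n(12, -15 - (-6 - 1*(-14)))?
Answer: 2058 + 2*I*√3 ≈ 2058.0 + 3.4641*I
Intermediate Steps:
n(u, S) = 2*I*√3 (n(u, S) = √(-12) = 2*I*√3)
(-624 + 2682) + n(12, -15 - (-6 - 1*(-14))) = (-624 + 2682) + 2*I*√3 = 2058 + 2*I*√3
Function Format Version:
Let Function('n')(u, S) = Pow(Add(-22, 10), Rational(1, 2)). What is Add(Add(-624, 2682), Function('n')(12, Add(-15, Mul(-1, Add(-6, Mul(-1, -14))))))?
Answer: Add(2058, Mul(2, I, Pow(3, Rational(1, 2)))) ≈ Add(2058.0, Mul(3.4641, I))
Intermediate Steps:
Function('n')(u, S) = Mul(2, I, Pow(3, Rational(1, 2))) (Function('n')(u, S) = Pow(-12, Rational(1, 2)) = Mul(2, I, Pow(3, Rational(1, 2))))
Add(Add(-624, 2682), Function('n')(12, Add(-15, Mul(-1, Add(-6, Mul(-1, -14)))))) = Add(Add(-624, 2682), Mul(2, I, Pow(3, Rational(1, 2)))) = Add(2058, Mul(2, I, Pow(3, Rational(1, 2))))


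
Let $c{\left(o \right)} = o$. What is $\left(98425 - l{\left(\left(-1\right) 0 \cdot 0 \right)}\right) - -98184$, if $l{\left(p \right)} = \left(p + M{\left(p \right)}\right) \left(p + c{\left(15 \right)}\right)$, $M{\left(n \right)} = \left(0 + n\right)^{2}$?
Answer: $196609$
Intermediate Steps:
$M{\left(n \right)} = n^{2}$
$l{\left(p \right)} = \left(15 + p\right) \left(p + p^{2}\right)$ ($l{\left(p \right)} = \left(p + p^{2}\right) \left(p + 15\right) = \left(p + p^{2}\right) \left(15 + p\right) = \left(15 + p\right) \left(p + p^{2}\right)$)
$\left(98425 - l{\left(\left(-1\right) 0 \cdot 0 \right)}\right) - -98184 = \left(98425 - \left(-1\right) 0 \cdot 0 \left(15 + \left(\left(-1\right) 0 \cdot 0\right)^{2} + 16 \left(-1\right) 0 \cdot 0\right)\right) - -98184 = \left(98425 - 0 \cdot 0 \left(15 + \left(0 \cdot 0\right)^{2} + 16 \cdot 0 \cdot 0\right)\right) + 98184 = \left(98425 - 0 \left(15 + 0^{2} + 16 \cdot 0\right)\right) + 98184 = \left(98425 - 0 \left(15 + 0 + 0\right)\right) + 98184 = \left(98425 - 0 \cdot 15\right) + 98184 = \left(98425 - 0\right) + 98184 = \left(98425 + 0\right) + 98184 = 98425 + 98184 = 196609$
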